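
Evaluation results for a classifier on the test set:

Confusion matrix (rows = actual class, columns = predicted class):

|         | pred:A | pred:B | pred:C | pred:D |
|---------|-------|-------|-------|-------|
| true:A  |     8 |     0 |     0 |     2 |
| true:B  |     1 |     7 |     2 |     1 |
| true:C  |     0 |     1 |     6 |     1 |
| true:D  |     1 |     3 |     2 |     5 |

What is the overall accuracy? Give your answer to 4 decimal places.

0.6500

Accuracy = trace / total = (8+7+6+5=26) / 40 = 26/40 = 0.6500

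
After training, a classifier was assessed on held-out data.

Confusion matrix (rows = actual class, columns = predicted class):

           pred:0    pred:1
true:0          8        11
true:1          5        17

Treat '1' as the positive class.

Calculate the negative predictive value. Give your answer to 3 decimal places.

NPV = TN/(TN+FN) = 8/(8+5) = 0.615

0.615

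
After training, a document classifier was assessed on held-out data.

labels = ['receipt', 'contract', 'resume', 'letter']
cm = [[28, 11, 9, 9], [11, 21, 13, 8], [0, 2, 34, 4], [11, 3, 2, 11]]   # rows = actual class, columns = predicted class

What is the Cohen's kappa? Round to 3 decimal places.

0.370

Observed agreement pₒ = trace/N = 94/177 = 0.5311
Expected agreement pₑ = Σ (rowᵢ·colᵢ)/N² = (57·50 + 53·37 + 40·58 + 27·32)/177² = 0.2552
κ = (pₒ − pₑ)/(1 − pₑ) = (0.5311 − 0.2552)/(1 − 0.2552) = 0.370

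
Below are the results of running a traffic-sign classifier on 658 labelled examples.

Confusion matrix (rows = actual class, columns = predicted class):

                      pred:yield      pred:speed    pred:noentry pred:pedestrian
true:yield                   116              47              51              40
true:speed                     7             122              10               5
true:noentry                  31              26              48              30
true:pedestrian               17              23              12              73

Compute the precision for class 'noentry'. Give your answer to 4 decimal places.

0.3967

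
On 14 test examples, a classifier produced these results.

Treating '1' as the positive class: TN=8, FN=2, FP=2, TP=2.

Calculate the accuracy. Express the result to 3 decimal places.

0.714

Accuracy = (TP+TN)/N = (2+8)/14 = 0.714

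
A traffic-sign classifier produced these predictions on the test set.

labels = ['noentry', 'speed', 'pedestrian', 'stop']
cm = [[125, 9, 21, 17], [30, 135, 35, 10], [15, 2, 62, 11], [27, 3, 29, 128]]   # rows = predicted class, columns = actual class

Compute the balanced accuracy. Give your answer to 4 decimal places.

0.6834

Balanced accuracy = mean of per-class recall.
  noentry: recall = 125/197 = 0.63452
  speed: recall = 135/149 = 0.90604
  pedestrian: recall = 62/147 = 0.42177
  stop: recall = 128/166 = 0.77108
Mean = (0.63452 + 0.90604 + 0.42177 + 0.77108) / 4 = 0.6834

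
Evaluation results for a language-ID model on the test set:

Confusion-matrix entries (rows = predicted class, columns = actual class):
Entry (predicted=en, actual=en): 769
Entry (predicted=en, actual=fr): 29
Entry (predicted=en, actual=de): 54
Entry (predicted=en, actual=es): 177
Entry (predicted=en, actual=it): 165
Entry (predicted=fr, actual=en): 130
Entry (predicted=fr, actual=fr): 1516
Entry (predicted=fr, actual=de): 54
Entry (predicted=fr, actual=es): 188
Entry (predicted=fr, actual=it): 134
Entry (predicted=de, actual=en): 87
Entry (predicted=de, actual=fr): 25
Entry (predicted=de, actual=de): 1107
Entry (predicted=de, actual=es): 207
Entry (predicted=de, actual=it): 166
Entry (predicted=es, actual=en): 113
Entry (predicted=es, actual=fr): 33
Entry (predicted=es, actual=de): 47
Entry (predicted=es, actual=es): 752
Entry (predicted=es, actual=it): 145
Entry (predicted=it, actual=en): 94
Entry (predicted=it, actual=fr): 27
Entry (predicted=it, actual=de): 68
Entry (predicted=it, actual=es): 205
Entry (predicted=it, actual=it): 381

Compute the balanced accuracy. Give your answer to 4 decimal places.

0.6567

Balanced accuracy = mean of per-class recall.
  en: recall = 769/1193 = 0.64459
  fr: recall = 1516/1630 = 0.93006
  de: recall = 1107/1330 = 0.83233
  es: recall = 752/1529 = 0.49182
  it: recall = 381/991 = 0.38446
Mean = (0.64459 + 0.93006 + 0.83233 + 0.49182 + 0.38446) / 5 = 0.6567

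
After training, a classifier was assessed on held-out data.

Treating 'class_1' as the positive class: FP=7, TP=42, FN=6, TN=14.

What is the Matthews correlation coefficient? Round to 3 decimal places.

0.549

MCC = (TP·TN − FP·FN) / √((TP+FP)(TP+FN)(TN+FP)(TN+FN))
Numerator = 42·14 − 7·6 = 546
Denominator = √(49·48·21·20) = √987840 = 993.9014
MCC = 546 / 993.9014 = 0.549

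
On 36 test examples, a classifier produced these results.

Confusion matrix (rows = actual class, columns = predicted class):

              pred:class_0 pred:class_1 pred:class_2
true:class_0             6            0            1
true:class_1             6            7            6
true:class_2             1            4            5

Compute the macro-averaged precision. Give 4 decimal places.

Per-class precision (TP/(TP+FP)):
  class_0: TP=6, FP=6+1=7 → 6/13 = 0.46154
  class_1: TP=7, FP=0+4=4 → 7/11 = 0.63636
  class_2: TP=5, FP=1+6=7 → 5/12 = 0.41667
Macro-precision = mean = (0.46154 + 0.63636 + 0.41667) / 3 = 0.5049

0.5049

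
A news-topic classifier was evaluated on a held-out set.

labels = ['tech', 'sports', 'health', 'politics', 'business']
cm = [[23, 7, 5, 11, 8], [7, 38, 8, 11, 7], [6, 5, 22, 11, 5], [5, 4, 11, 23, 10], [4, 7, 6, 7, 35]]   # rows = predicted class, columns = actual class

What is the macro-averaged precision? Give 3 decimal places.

Per-class precision (TP/(TP+FP)):
  tech: TP=23, FP=7+5+11+8=31 → 23/54 = 0.4259
  sports: TP=38, FP=7+8+11+7=33 → 38/71 = 0.5352
  health: TP=22, FP=6+5+11+5=27 → 22/49 = 0.4490
  politics: TP=23, FP=5+4+11+10=30 → 23/53 = 0.4340
  business: TP=35, FP=4+7+6+7=24 → 35/59 = 0.5932
Macro-precision = mean = (0.4259 + 0.5352 + 0.4490 + 0.4340 + 0.5932) / 5 = 0.487

0.487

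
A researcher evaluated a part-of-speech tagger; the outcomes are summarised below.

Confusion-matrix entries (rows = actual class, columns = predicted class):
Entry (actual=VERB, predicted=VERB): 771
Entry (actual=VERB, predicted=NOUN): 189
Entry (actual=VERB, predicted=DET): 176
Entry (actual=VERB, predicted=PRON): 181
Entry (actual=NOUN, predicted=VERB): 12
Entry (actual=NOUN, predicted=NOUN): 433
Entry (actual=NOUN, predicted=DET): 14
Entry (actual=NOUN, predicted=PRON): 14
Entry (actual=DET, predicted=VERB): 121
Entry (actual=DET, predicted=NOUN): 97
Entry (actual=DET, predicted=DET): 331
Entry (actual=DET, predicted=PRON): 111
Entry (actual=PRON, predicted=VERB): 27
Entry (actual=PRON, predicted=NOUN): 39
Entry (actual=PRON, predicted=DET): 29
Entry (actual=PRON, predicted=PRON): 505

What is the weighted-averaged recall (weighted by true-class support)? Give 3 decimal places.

Per-class recall (TP/(TP+FN)):
  VERB: TP=771, FN=189+176+181=546 → 771/1317 = 0.5854
  NOUN: TP=433, FN=12+14+14=40 → 433/473 = 0.9154
  DET: TP=331, FN=121+97+111=329 → 331/660 = 0.5015
  PRON: TP=505, FN=27+39+29=95 → 505/600 = 0.8417
Weighted-recall = Σ (supportᵢ/N)·recallᵢ with N=3050: (1317/3050)·0.5854 + (473/3050)·0.9154 + (660/3050)·0.5015 + (600/3050)·0.8417 = 0.669

0.669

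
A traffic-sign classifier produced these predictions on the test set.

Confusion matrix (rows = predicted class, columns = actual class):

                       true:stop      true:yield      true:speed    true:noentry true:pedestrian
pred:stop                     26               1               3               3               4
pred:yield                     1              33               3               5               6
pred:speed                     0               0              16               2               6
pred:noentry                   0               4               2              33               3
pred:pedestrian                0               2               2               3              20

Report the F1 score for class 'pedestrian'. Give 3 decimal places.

Treat 'pedestrian' as positive and all other classes as negative.
F1 score = 2·TP/(2·TP+FP+FN).
pedestrian: TP=20, FP=0+2+2+3=7, FN=4+6+6+3=19 → 40/66 = 0.6061

0.606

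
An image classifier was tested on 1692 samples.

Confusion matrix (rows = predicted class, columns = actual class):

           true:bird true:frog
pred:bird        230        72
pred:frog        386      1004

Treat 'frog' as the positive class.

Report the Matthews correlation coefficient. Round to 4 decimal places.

0.3851

MCC = (TP·TN − FP·FN) / √((TP+FP)(TP+FN)(TN+FP)(TN+FN))
Numerator = 1004·230 − 386·72 = 203128
Denominator = √(1390·1076·616·302) = √278236900480 = 527481.6589
MCC = 203128 / 527481.6589 = 0.3851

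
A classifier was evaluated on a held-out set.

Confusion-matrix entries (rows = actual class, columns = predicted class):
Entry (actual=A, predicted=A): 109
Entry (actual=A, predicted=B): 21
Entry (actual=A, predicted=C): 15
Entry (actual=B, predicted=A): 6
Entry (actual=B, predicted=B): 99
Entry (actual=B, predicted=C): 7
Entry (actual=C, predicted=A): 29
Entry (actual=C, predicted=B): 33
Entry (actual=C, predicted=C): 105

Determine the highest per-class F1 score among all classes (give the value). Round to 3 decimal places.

Per-class F1 score (2·TP/(2·TP+FP+FN)):
  A: TP=109, FP=6+29=35, FN=21+15=36 → 218/289 = 0.7543
  B: TP=99, FP=21+33=54, FN=6+7=13 → 198/265 = 0.7472
  C: TP=105, FP=15+7=22, FN=29+33=62 → 210/294 = 0.7143
Highest is class 'A' with F1 score = 0.754.

0.754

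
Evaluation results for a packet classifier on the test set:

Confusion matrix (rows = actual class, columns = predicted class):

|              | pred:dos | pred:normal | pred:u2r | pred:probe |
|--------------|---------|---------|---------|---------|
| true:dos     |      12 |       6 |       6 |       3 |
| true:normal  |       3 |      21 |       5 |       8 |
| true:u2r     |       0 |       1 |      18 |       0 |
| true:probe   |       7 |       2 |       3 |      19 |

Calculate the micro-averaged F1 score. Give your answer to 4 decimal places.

Micro-averaging pools counts across classes: ΣTP=70, ΣFP=44, ΣFN=44.
Micro-F1 score = 2·TP/(2·TP+FP+FN) on pooled counts = 0.6140 (equals overall accuracy in single-label multiclass).

0.6140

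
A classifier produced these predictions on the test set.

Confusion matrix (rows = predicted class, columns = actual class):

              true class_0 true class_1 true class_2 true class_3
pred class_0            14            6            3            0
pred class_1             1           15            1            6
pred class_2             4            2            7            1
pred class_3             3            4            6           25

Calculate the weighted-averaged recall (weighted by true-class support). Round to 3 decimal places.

Per-class recall (TP/(TP+FN)):
  class_0: TP=14, FN=1+4+3=8 → 14/22 = 0.6364
  class_1: TP=15, FN=6+2+4=12 → 15/27 = 0.5556
  class_2: TP=7, FN=3+1+6=10 → 7/17 = 0.4118
  class_3: TP=25, FN=0+6+1=7 → 25/32 = 0.7813
Weighted-recall = Σ (supportᵢ/N)·recallᵢ with N=98: (22/98)·0.6364 + (27/98)·0.5556 + (17/98)·0.4118 + (32/98)·0.7813 = 0.622

0.622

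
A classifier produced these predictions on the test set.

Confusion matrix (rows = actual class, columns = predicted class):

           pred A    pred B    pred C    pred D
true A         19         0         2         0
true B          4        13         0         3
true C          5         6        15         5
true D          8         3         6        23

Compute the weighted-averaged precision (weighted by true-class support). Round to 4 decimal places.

0.6500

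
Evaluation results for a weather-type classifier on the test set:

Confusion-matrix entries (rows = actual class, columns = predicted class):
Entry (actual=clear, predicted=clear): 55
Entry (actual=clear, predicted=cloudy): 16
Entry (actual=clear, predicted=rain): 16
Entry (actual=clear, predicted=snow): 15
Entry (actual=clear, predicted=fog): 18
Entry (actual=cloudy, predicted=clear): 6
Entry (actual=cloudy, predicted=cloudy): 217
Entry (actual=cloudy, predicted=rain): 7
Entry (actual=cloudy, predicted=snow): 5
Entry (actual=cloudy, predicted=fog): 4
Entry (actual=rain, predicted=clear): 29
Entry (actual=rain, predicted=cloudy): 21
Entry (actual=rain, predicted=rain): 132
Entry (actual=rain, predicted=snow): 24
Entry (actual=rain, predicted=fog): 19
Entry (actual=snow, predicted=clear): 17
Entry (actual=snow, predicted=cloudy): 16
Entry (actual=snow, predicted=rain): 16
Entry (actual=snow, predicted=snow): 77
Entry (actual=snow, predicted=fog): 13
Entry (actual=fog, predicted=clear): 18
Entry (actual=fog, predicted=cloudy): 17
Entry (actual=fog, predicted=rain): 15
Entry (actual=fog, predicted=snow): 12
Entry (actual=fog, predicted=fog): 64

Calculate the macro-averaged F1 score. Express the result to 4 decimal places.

Per-class F1 score (2·TP/(2·TP+FP+FN)):
  clear: TP=55, FP=6+29+17+18=70, FN=16+16+15+18=65 → 110/245 = 0.44898
  cloudy: TP=217, FP=16+21+16+17=70, FN=6+7+5+4=22 → 434/526 = 0.82510
  rain: TP=132, FP=16+7+16+15=54, FN=29+21+24+19=93 → 264/411 = 0.64234
  snow: TP=77, FP=15+5+24+12=56, FN=17+16+16+13=62 → 154/272 = 0.56618
  fog: TP=64, FP=18+4+19+13=54, FN=18+17+15+12=62 → 128/244 = 0.52459
Macro-F1 score = mean = (0.44898 + 0.82510 + 0.64234 + 0.56618 + 0.52459) / 5 = 0.6014

0.6014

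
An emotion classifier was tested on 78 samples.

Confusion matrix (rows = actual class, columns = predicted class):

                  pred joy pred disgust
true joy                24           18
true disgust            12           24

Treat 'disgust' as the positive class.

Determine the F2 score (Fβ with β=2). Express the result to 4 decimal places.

Fβ = (1+β²)·TP / ((1+β²)·TP + β²·FN + FP), with β²=4
= 5·24 / (5·24 + 4·12 + 18) = 0.6452

0.6452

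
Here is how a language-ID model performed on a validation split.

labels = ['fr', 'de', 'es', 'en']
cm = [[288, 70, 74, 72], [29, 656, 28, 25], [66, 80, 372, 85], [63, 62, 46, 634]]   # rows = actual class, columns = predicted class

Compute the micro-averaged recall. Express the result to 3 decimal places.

0.736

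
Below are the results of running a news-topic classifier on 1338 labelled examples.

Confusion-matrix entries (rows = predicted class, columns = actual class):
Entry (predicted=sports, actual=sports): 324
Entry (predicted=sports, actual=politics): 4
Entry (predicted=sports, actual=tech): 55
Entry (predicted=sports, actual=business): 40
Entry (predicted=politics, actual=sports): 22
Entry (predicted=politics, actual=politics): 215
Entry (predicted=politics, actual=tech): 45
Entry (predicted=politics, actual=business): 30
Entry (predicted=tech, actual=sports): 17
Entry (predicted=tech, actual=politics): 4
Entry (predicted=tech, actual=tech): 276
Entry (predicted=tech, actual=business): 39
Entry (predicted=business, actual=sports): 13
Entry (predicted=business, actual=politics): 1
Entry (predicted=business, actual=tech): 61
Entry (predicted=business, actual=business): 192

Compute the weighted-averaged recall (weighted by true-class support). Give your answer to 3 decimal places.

0.753

Per-class recall (TP/(TP+FN)):
  sports: TP=324, FN=22+17+13=52 → 324/376 = 0.8617
  politics: TP=215, FN=4+4+1=9 → 215/224 = 0.9598
  tech: TP=276, FN=55+45+61=161 → 276/437 = 0.6316
  business: TP=192, FN=40+30+39=109 → 192/301 = 0.6379
Weighted-recall = Σ (supportᵢ/N)·recallᵢ with N=1338: (376/1338)·0.8617 + (224/1338)·0.9598 + (437/1338)·0.6316 + (301/1338)·0.6379 = 0.753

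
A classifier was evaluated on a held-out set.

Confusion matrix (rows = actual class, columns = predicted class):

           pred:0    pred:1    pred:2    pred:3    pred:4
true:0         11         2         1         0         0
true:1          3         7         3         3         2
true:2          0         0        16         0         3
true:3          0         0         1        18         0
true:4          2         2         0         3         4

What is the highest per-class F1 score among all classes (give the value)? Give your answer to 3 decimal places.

Per-class F1 score (2·TP/(2·TP+FP+FN)):
  0: TP=11, FP=3+0+0+2=5, FN=2+1+0+0=3 → 22/30 = 0.7333
  1: TP=7, FP=2+0+0+2=4, FN=3+3+3+2=11 → 14/29 = 0.4828
  2: TP=16, FP=1+3+1+0=5, FN=0+0+0+3=3 → 32/40 = 0.8000
  3: TP=18, FP=0+3+0+3=6, FN=0+0+1+0=1 → 36/43 = 0.8372
  4: TP=4, FP=0+2+3+0=5, FN=2+2+0+3=7 → 8/20 = 0.4000
Highest is class '3' with F1 score = 0.837.

0.837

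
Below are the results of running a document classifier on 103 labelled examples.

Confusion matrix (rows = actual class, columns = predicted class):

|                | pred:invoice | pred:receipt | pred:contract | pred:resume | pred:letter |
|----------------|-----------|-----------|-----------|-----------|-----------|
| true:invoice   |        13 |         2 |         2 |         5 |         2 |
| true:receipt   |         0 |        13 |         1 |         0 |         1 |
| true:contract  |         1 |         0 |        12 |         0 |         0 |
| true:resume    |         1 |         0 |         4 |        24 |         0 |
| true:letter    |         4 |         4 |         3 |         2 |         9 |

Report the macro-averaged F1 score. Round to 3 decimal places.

Per-class F1 score (2·TP/(2·TP+FP+FN)):
  invoice: TP=13, FP=0+1+1+4=6, FN=2+2+5+2=11 → 26/43 = 0.6047
  receipt: TP=13, FP=2+0+0+4=6, FN=0+1+0+1=2 → 26/34 = 0.7647
  contract: TP=12, FP=2+1+4+3=10, FN=1+0+0+0=1 → 24/35 = 0.6857
  resume: TP=24, FP=5+0+0+2=7, FN=1+0+4+0=5 → 48/60 = 0.8000
  letter: TP=9, FP=2+1+0+0=3, FN=4+4+3+2=13 → 18/34 = 0.5294
Macro-F1 score = mean = (0.6047 + 0.7647 + 0.6857 + 0.8000 + 0.5294) / 5 = 0.677

0.677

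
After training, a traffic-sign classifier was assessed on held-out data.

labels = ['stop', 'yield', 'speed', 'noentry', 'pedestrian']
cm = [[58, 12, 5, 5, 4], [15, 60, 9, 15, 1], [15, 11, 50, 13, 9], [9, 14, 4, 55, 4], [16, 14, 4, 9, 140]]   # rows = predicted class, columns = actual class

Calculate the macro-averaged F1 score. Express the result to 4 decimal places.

Per-class F1 score (2·TP/(2·TP+FP+FN)):
  stop: TP=58, FP=12+5+5+4=26, FN=15+15+9+16=55 → 116/197 = 0.58883
  yield: TP=60, FP=15+9+15+1=40, FN=12+11+14+14=51 → 120/211 = 0.56872
  speed: TP=50, FP=15+11+13+9=48, FN=5+9+4+4=22 → 100/170 = 0.58824
  noentry: TP=55, FP=9+14+4+4=31, FN=5+15+13+9=42 → 110/183 = 0.60109
  pedestrian: TP=140, FP=16+14+4+9=43, FN=4+1+9+4=18 → 280/341 = 0.82111
Macro-F1 score = mean = (0.58883 + 0.56872 + 0.58824 + 0.60109 + 0.82111) / 5 = 0.6336

0.6336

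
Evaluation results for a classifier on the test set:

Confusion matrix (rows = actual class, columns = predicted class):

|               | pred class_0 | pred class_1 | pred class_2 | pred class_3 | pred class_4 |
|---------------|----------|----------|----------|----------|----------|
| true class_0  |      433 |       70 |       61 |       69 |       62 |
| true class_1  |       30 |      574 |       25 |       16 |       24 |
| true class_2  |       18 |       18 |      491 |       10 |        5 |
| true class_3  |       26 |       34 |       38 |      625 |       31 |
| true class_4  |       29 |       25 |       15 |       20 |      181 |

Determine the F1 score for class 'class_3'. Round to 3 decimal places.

F1 score = 2·TP/(2·TP+FP+FN).
class_3: TP=625, FP=69+16+10+20=115, FN=26+34+38+31=129 → 1250/1494 = 0.8367

0.837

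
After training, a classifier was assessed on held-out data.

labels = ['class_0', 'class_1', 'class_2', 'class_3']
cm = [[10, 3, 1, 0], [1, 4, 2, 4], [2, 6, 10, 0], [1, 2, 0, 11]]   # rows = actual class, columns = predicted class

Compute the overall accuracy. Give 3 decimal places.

Accuracy = trace / total = (10+4+10+11=35) / 57 = 35/57 = 0.614

0.614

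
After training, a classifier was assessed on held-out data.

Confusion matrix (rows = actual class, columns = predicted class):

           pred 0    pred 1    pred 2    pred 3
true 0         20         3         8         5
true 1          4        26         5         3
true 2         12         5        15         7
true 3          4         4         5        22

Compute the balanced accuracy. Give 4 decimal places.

Balanced accuracy = mean of per-class recall.
  0: recall = 20/36 = 0.55556
  1: recall = 26/38 = 0.68421
  2: recall = 15/39 = 0.38462
  3: recall = 22/35 = 0.62857
Mean = (0.55556 + 0.68421 + 0.38462 + 0.62857) / 4 = 0.5632

0.5632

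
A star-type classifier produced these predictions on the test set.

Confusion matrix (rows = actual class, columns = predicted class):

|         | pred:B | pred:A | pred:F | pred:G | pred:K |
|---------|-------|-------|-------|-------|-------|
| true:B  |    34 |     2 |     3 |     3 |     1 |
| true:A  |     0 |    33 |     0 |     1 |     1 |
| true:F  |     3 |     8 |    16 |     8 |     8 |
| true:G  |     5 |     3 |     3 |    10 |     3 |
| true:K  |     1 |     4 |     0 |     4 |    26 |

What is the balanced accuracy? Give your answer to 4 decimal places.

0.6530

Balanced accuracy = mean of per-class recall.
  B: recall = 34/43 = 0.79070
  A: recall = 33/35 = 0.94286
  F: recall = 16/43 = 0.37209
  G: recall = 10/24 = 0.41667
  K: recall = 26/35 = 0.74286
Mean = (0.79070 + 0.94286 + 0.37209 + 0.41667 + 0.74286) / 5 = 0.6530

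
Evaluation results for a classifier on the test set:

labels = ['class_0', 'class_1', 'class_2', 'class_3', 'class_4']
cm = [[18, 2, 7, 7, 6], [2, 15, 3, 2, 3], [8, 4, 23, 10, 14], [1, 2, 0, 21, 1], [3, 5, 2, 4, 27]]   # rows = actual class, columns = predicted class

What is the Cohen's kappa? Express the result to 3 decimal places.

0.434

Observed agreement pₒ = trace/N = 104/190 = 0.5474
Expected agreement pₑ = Σ (rowᵢ·colᵢ)/N² = (40·32 + 25·28 + 59·35 + 25·44 + 41·51)/190² = 0.2004
κ = (pₒ − pₑ)/(1 − pₑ) = (0.5474 − 0.2004)/(1 − 0.2004) = 0.434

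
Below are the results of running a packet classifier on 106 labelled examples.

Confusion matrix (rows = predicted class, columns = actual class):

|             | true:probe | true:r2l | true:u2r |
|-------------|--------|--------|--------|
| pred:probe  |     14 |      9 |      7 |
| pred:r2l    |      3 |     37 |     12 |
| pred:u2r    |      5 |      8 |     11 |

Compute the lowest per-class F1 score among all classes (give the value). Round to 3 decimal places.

Per-class F1 score (2·TP/(2·TP+FP+FN)):
  probe: TP=14, FP=9+7=16, FN=3+5=8 → 28/52 = 0.5385
  r2l: TP=37, FP=3+12=15, FN=9+8=17 → 74/106 = 0.6981
  u2r: TP=11, FP=5+8=13, FN=7+12=19 → 22/54 = 0.4074
Lowest is class 'u2r' with F1 score = 0.407.

0.407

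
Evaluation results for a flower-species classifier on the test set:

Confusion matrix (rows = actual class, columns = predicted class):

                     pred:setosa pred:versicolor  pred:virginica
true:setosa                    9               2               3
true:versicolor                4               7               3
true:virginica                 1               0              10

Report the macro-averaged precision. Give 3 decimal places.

0.682

Per-class precision (TP/(TP+FP)):
  setosa: TP=9, FP=4+1=5 → 9/14 = 0.6429
  versicolor: TP=7, FP=2+0=2 → 7/9 = 0.7778
  virginica: TP=10, FP=3+3=6 → 10/16 = 0.6250
Macro-precision = mean = (0.6429 + 0.7778 + 0.6250) / 3 = 0.682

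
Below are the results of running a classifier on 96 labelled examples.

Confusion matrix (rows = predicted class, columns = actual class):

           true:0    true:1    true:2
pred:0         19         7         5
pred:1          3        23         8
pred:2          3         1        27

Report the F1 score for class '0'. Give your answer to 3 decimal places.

F1 score = 2·TP/(2·TP+FP+FN).
0: TP=19, FP=7+5=12, FN=3+3=6 → 38/56 = 0.6786

0.679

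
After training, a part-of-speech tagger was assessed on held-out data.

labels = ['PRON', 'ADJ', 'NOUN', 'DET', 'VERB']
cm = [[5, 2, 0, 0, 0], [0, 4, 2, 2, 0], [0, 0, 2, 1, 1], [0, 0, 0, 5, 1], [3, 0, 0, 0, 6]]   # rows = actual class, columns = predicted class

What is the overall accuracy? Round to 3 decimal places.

Accuracy = trace / total = (5+4+2+5+6=22) / 34 = 22/34 = 0.647

0.647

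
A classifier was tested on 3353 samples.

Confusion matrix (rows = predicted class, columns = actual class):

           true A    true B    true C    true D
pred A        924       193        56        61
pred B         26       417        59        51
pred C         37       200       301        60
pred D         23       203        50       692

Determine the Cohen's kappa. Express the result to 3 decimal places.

Observed agreement pₒ = trace/N = 2334/3353 = 0.6961
Expected agreement pₑ = Σ (rowᵢ·colᵢ)/N² = (1010·1234 + 1013·553 + 466·598 + 864·968)/3353² = 0.2599
κ = (pₒ − pₑ)/(1 − pₑ) = (0.6961 − 0.2599)/(1 − 0.2599) = 0.589

0.589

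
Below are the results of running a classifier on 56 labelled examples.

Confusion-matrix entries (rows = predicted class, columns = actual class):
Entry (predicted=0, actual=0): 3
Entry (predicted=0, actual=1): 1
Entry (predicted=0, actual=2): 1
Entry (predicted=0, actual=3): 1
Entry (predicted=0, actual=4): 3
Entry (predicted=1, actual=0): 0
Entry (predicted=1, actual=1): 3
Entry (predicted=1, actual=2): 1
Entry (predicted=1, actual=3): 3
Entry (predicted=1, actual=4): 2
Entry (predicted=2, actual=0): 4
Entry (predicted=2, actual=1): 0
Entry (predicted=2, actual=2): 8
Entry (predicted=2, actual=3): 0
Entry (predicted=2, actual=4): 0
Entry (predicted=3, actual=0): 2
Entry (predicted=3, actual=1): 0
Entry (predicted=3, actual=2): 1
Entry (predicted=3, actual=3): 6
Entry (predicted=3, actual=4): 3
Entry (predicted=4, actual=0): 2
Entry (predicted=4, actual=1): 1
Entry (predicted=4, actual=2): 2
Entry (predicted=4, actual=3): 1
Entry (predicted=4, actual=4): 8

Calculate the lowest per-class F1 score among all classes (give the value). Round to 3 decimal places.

Per-class F1 score (2·TP/(2·TP+FP+FN)):
  0: TP=3, FP=1+1+1+3=6, FN=0+4+2+2=8 → 6/20 = 0.3000
  1: TP=3, FP=0+1+3+2=6, FN=1+0+0+1=2 → 6/14 = 0.4286
  2: TP=8, FP=4+0+0+0=4, FN=1+1+1+2=5 → 16/25 = 0.6400
  3: TP=6, FP=2+0+1+3=6, FN=1+3+0+1=5 → 12/23 = 0.5217
  4: TP=8, FP=2+1+2+1=6, FN=3+2+0+3=8 → 16/30 = 0.5333
Lowest is class '0' with F1 score = 0.300.

0.300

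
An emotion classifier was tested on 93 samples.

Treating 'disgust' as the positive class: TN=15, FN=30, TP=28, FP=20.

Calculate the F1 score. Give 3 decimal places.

0.528

Precision = TP/(TP+FP) = 28/48 = 0.5833
Recall = TP/(TP+FN) = 28/58 = 0.4828
F1 = 2·TP/(2·TP+FP+FN) = 56/106 = 0.528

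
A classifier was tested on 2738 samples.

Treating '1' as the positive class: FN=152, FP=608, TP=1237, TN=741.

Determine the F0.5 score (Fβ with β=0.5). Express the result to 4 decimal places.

0.7053

Fβ = (1+β²)·TP / ((1+β²)·TP + β²·FN + FP), with β²=1/4
= 1.25·1237 / (1.25·1237 + 0.25·152 + 608) = 0.7053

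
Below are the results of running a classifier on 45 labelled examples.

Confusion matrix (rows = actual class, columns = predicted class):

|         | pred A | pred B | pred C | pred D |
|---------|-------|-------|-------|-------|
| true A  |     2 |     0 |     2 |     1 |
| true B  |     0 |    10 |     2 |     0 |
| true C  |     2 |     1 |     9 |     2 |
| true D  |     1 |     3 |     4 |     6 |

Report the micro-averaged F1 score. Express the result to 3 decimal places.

0.600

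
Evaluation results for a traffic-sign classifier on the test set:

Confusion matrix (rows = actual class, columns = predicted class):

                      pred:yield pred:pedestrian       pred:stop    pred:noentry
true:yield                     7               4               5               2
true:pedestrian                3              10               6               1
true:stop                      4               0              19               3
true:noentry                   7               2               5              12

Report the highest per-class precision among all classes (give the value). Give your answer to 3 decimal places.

0.667

Per-class precision (TP/(TP+FP)):
  yield: TP=7, FP=3+4+7=14 → 7/21 = 0.3333
  pedestrian: TP=10, FP=4+0+2=6 → 10/16 = 0.6250
  stop: TP=19, FP=5+6+5=16 → 19/35 = 0.5429
  noentry: TP=12, FP=2+1+3=6 → 12/18 = 0.6667
Highest is class 'noentry' with precision = 0.667.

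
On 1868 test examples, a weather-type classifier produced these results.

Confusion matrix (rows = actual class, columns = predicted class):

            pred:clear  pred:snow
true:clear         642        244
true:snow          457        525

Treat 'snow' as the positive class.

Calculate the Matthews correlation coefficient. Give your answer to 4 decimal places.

0.2630

MCC = (TP·TN − FP·FN) / √((TP+FP)(TP+FN)(TN+FP)(TN+FN))
Numerator = 525·642 − 244·457 = 225542
Denominator = √(769·982·886·1099) = √735307916812 = 857500.9719
MCC = 225542 / 857500.9719 = 0.2630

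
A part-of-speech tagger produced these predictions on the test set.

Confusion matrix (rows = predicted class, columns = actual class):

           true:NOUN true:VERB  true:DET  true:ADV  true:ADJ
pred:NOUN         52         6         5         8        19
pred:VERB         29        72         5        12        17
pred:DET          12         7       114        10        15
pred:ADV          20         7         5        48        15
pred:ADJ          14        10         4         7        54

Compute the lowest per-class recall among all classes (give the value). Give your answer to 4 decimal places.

0.4094

Per-class recall (TP/(TP+FN)):
  NOUN: TP=52, FN=29+12+20+14=75 → 52/127 = 0.40945
  VERB: TP=72, FN=6+7+7+10=30 → 72/102 = 0.70588
  DET: TP=114, FN=5+5+5+4=19 → 114/133 = 0.85714
  ADV: TP=48, FN=8+12+10+7=37 → 48/85 = 0.56471
  ADJ: TP=54, FN=19+17+15+15=66 → 54/120 = 0.45000
Lowest is class 'NOUN' with recall = 0.4094.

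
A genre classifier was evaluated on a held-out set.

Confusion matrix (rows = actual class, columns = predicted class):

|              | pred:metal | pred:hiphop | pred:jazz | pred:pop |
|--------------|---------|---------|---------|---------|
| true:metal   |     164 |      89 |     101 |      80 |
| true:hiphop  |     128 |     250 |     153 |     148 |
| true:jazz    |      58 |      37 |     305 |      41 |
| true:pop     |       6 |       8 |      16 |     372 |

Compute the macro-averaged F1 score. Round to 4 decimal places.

Per-class F1 score (2·TP/(2·TP+FP+FN)):
  metal: TP=164, FP=128+58+6=192, FN=89+101+80=270 → 328/790 = 0.41519
  hiphop: TP=250, FP=89+37+8=134, FN=128+153+148=429 → 500/1063 = 0.47037
  jazz: TP=305, FP=101+153+16=270, FN=58+37+41=136 → 610/1016 = 0.60039
  pop: TP=372, FP=80+148+41=269, FN=6+8+16=30 → 744/1043 = 0.71333
Macro-F1 score = mean = (0.41519 + 0.47037 + 0.60039 + 0.71333) / 4 = 0.5498

0.5498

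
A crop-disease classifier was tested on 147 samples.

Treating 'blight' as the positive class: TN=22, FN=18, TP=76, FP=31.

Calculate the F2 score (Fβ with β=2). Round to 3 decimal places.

0.787

Fβ = (1+β²)·TP / ((1+β²)·TP + β²·FN + FP), with β²=4
= 5·76 / (5·76 + 4·18 + 31) = 0.787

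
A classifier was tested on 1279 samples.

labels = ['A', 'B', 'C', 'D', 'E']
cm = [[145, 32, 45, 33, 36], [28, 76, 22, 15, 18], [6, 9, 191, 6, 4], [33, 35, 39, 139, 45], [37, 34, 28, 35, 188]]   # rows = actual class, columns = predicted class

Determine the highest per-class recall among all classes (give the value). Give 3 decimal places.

0.884

Per-class recall (TP/(TP+FN)):
  A: TP=145, FN=32+45+33+36=146 → 145/291 = 0.4983
  B: TP=76, FN=28+22+15+18=83 → 76/159 = 0.4780
  C: TP=191, FN=6+9+6+4=25 → 191/216 = 0.8843
  D: TP=139, FN=33+35+39+45=152 → 139/291 = 0.4777
  E: TP=188, FN=37+34+28+35=134 → 188/322 = 0.5839
Highest is class 'C' with recall = 0.884.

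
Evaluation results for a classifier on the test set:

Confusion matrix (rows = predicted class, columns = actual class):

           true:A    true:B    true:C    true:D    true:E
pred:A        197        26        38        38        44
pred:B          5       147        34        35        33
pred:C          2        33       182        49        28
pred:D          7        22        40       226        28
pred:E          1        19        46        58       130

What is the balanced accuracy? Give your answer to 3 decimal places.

0.622

Balanced accuracy = mean of per-class recall.
  A: recall = 197/212 = 0.9292
  B: recall = 147/247 = 0.5951
  C: recall = 182/340 = 0.5353
  D: recall = 226/406 = 0.5567
  E: recall = 130/263 = 0.4943
Mean = (0.9292 + 0.5951 + 0.5353 + 0.5567 + 0.4943) / 5 = 0.622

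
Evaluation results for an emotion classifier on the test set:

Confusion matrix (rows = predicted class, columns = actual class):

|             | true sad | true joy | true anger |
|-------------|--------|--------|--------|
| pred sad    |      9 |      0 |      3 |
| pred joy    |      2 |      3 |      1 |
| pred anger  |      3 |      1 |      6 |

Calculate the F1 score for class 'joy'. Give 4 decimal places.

0.6000

Take TP from the diagonal, FP from the rest of the 'joy' prediction marginal, FN from the rest of the 'joy' actual marginal.
F1 score = 2·TP/(2·TP+FP+FN).
joy: TP=3, FP=2+1=3, FN=0+1=1 → 6/10 = 0.60000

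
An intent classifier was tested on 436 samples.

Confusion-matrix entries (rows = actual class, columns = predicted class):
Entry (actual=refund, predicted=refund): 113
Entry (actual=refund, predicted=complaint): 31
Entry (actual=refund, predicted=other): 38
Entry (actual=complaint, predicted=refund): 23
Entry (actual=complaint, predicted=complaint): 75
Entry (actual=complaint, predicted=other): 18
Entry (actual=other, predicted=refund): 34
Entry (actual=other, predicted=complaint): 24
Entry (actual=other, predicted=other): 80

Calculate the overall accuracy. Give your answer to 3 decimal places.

0.615

Accuracy = trace / total = (113+75+80=268) / 436 = 268/436 = 0.615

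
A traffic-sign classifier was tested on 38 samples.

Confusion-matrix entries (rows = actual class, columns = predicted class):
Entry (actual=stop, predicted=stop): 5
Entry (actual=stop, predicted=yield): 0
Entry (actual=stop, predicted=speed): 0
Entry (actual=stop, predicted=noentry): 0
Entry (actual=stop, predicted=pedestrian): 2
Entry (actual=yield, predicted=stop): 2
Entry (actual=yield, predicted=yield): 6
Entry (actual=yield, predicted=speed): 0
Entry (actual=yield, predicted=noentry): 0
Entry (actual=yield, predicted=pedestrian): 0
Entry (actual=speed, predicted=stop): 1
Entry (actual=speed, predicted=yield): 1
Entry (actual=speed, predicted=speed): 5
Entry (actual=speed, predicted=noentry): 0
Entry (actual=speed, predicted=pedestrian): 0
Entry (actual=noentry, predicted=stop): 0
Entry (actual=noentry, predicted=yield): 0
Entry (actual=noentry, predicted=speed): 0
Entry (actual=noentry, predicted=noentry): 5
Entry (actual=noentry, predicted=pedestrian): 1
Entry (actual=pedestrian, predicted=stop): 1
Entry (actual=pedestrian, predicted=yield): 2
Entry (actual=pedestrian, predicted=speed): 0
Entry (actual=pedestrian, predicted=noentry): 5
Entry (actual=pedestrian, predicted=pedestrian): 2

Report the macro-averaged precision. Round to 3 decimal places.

0.624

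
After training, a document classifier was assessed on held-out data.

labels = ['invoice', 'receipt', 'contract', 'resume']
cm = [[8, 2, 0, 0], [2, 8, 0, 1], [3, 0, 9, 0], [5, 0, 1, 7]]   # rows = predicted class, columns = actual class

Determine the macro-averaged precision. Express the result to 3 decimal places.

0.704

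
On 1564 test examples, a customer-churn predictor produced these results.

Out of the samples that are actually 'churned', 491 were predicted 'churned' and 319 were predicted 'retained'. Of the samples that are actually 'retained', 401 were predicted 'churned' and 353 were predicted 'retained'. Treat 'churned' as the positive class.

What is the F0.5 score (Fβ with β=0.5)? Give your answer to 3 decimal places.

0.561

Fβ = (1+β²)·TP / ((1+β²)·TP + β²·FN + FP), with β²=1/4
= 1.25·491 / (1.25·491 + 0.25·319 + 401) = 0.561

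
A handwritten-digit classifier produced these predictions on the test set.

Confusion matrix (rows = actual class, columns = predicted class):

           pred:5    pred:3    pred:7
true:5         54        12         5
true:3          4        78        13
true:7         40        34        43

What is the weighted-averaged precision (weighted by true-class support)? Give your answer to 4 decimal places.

0.6408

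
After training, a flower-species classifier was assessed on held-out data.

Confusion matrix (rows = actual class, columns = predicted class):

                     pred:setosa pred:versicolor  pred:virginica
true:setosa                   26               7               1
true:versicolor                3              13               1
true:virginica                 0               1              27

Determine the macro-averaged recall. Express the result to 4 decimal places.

0.8312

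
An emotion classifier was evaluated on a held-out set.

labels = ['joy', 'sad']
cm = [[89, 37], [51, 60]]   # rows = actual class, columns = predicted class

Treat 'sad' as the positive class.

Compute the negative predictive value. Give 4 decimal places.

NPV = TN/(TN+FN) = 89/(89+51) = 0.6357

0.6357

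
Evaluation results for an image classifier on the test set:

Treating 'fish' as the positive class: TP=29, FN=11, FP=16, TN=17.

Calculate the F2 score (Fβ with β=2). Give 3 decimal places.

0.707

Fβ = (1+β²)·TP / ((1+β²)·TP + β²·FN + FP), with β²=4
= 5·29 / (5·29 + 4·11 + 16) = 0.707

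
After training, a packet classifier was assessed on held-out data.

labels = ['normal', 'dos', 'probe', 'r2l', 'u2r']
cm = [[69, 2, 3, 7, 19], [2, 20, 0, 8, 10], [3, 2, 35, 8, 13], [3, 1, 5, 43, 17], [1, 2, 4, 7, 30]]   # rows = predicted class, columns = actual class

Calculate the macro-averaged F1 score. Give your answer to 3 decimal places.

Per-class F1 score (2·TP/(2·TP+FP+FN)):
  normal: TP=69, FP=2+3+7+19=31, FN=2+3+3+1=9 → 138/178 = 0.7753
  dos: TP=20, FP=2+0+8+10=20, FN=2+2+1+2=7 → 40/67 = 0.5970
  probe: TP=35, FP=3+2+8+13=26, FN=3+0+5+4=12 → 70/108 = 0.6481
  r2l: TP=43, FP=3+1+5+17=26, FN=7+8+8+7=30 → 86/142 = 0.6056
  u2r: TP=30, FP=1+2+4+7=14, FN=19+10+13+17=59 → 60/133 = 0.4511
Macro-F1 score = mean = (0.7753 + 0.5970 + 0.6481 + 0.6056 + 0.4511) / 5 = 0.615

0.615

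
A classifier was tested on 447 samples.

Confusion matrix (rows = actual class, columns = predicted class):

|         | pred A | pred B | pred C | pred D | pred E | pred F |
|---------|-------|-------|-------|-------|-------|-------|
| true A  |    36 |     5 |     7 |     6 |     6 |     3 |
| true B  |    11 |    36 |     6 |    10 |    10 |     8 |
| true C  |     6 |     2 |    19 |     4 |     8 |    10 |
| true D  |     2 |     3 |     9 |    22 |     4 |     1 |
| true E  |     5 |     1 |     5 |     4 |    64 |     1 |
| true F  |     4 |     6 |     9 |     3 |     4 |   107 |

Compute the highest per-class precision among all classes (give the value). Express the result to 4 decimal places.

Per-class precision (TP/(TP+FP)):
  A: TP=36, FP=11+6+2+5+4=28 → 36/64 = 0.56250
  B: TP=36, FP=5+2+3+1+6=17 → 36/53 = 0.67925
  C: TP=19, FP=7+6+9+5+9=36 → 19/55 = 0.34545
  D: TP=22, FP=6+10+4+4+3=27 → 22/49 = 0.44898
  E: TP=64, FP=6+10+8+4+4=32 → 64/96 = 0.66667
  F: TP=107, FP=3+8+10+1+1=23 → 107/130 = 0.82308
Highest is class 'F' with precision = 0.8231.

0.8231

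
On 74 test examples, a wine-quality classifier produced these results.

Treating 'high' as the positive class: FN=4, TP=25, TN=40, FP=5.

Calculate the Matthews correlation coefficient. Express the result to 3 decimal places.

0.747

MCC = (TP·TN − FP·FN) / √((TP+FP)(TP+FN)(TN+FP)(TN+FN))
Numerator = 25·40 − 5·4 = 980
Denominator = √(30·29·45·44) = √1722600 = 1312.4786
MCC = 980 / 1312.4786 = 0.747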